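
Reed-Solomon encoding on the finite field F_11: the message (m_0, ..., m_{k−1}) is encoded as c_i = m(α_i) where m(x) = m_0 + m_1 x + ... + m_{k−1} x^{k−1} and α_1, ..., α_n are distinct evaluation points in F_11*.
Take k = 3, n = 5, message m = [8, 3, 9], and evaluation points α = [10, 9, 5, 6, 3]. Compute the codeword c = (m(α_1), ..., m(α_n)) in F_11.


c = [3, 5, 6, 9, 10]

Message polynomial: m(x) = 8 + 3·x + 9·x^2 (mod 11).
For each evaluation point α_i, compute m(α_i) mod 11:
  α_1 = 10: Horner steps 9 → 5 → 3, so m(10) = 3.
  α_2 = 9: Horner steps 9 → 7 → 5, so m(9) = 5.
  α_3 = 5: Horner steps 9 → 4 → 6, so m(5) = 6.
  α_4 = 6: Horner steps 9 → 2 → 9, so m(6) = 9.
  α_5 = 3: Horner steps 9 → 8 → 10, so m(3) = 10.
Codeword c = [3, 5, 6, 9, 10] ∈ F_11^5.


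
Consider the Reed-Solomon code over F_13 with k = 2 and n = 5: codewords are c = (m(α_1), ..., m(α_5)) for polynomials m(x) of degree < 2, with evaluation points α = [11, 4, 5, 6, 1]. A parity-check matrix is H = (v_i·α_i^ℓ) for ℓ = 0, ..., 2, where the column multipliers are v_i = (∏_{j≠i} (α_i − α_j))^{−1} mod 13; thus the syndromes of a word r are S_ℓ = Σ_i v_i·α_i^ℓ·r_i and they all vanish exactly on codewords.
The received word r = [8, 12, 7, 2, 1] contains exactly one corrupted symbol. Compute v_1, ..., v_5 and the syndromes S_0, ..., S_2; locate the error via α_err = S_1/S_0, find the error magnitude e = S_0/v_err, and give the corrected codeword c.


S = (10, 6, 1), error at position 1, error magnitude e = 5, c = [3, 12, 7, 2, 1].

Step 1: column multipliers v_i = (∏_{j≠i}(α_i − α_j))^{−1} mod 13.
  i = 1 (α = 11): (11−4)(11−5)(11−6)(11−1) = 7·6·5·10 = 2100 ≡ 7, so v_1 = 7^{−1} = 2 (mod 13).
  i = 2 (α = 4): (4−11)(4−5)(4−6)(4−1) = (−7)·(−1)·(−2)·3 = −42 ≡ 10, so v_2 = 10^{−1} = 4 (mod 13).
  i = 3 (α = 5): (5−11)(5−4)(5−6)(5−1) = (−6)·1·(−1)·4 = 24 ≡ 11, so v_3 = 11^{−1} = 6 (mod 13).
  i = 4 (α = 6): (6−11)(6−4)(6−5)(6−1) = (−5)·2·1·5 = −50 ≡ 2, so v_4 = 2^{−1} = 7 (mod 13).
  i = 5 (α = 1): (1−11)(1−4)(1−5)(1−6) = (−10)·(−3)·(−4)·(−5) = 600 ≡ 2, so v_5 = 2^{−1} = 7 (mod 13).
  v = [2, 4, 6, 7, 7].
Step 2: syndromes of r = [8, 12, 7, 2, 1] (all sums mod 13).
  S_0 = Σ v_i r_i = 2·8 + 4·12 + 6·7 + 7·2 + 7·1 = 127 ≡ 10.
  S_1 = Σ v_i α_i r_i = 2·11·8 + 4·4·12 + 6·5·7 + 7·6·2 + 7·1·1 = 669 ≡ 6.
  α_i^2 mod 13 = [4, 3, 12, 10, 1].
  S_2 = Σ v_i α_i^2 r_i = 2·4·8 + 4·3·12 + 6·12·7 + 7·10·2 + 7·1·1 = 859 ≡ 1.
  S = (10, 6, 1) ≠ 0, so r is not a codeword (an error is present).
Step 3: locate the error. For a single error e at position i, S_ℓ = v_i·e·α_i^ℓ, so α_err = S_1/S_0.
  S_0^{−1} = 10^{−1} = 4 (mod 13), so α_err = 6·4 = 24 ≡ 11 = α_1. Error position i = 1.
  Consistency check: S_2/S_1 = 1·11 = 11 ≡ 11 = α_err ✓ (single-error assumption holds).
Step 4: error magnitude e = S_0/v_1 = S_0·∏_{j≠1}(α_1 − α_j) = 10·7 = 70 ≡ 5 (mod 13).
Step 5: correct position 1: c_1 = r_1 − e = 8 − 5 ≡ 3 (mod 13). Hence c = [3, 12, 7, 2, 1].
  Check: interpolating c through the α_i gives m(x) = 6 + 8·x (degree < 2) with m(α_i) = c_i for every i, so c is indeed a codeword.


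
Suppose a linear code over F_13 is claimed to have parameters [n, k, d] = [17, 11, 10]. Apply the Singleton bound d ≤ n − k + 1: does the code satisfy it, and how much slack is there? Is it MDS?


Singleton RHS = n − k + 1 = 7, slack = -3, bound violated (no such code; not MDS).

Singleton bound: d ≤ n − k + 1.
Here n = 17, k = 11, so n − k + 1 = 7.
Given d = 10, check d ≤ 7: NO.
Slack = (n − k + 1) − d = -3.
The slack is negative: d = 10 exceeds n − k + 1 = 7 by 3, so the Singleton bound is violated and no linear [17, 11, 10]_13 code can exist. In particular it is not MDS (MDS requires d = n − k + 1 exactly).
Description: the claimed parameters are [17, 11, 10]_13; such a code would be impossible (violates the Singleton bound).


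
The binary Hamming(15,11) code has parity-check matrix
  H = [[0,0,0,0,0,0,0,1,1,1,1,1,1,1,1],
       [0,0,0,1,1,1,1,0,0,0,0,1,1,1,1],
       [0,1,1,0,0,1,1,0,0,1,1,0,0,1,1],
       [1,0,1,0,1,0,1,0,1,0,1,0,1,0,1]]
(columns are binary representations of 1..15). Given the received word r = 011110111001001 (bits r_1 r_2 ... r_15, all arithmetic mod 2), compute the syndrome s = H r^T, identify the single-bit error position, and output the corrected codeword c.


s = (0, 1, 0, 1)^T, error position = 5, corrected codeword c = 011100111001001

Compute s = H r^T mod 2 one row at a time:
  s_1 = 1 + 1 + 0 + 0 + 1 + 0 + 0 + 1 = 4 ≡ 0 (mod 2).
  s_2 = 1 + 1 + 0 + 1 + 1 + 0 + 0 + 1 = 5 ≡ 1 (mod 2).
  s_3 = 1 + 1 + 0 + 1 + 0 + 0 + 0 + 1 = 4 ≡ 0 (mod 2).
  s_4 = 0 + 1 + 1 + 1 + 1 + 0 + 0 + 1 = 5 ≡ 1 (mod 2).
s = (0, 1, 0, 1)^T — this equals column 5 of H (binary 0101), so error is at position 5.
Correct: flip bit 5 of r = 011110111001001 to get c = 011100111001001.


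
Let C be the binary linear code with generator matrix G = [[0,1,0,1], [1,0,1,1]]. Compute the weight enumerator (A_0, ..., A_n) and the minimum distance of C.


Weight distribution: A_0 = 1, A_2 = 1, A_3 = 2. Minimum distance d = 2.

Enumerate all 2^2 = 4 messages m ∈ F_2^2.
For each, compute codeword c = mG in F_2^4, then tally its weight.
  m = 00 → c = 0000, weight = 0.
  m = 10 → c = 0101, weight = 2.
  m = 01 → c = 1011, weight = 3.
  m = 11 → c = 1110, weight = 3.
Tally weights:
  weight 0: 1 codewords.
  weight 2: 1 codewords.
  weight 3: 2 codewords.
Minimum distance d = smallest w > 0 with A_w > 0 = 2.
Sanity: Σ A_w = 4 = 2^2 = 4 ✓.


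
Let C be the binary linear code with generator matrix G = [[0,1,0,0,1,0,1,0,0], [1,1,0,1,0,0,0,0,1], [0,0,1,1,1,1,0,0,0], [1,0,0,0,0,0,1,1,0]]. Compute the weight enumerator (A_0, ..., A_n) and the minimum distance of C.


Weight distribution: A_0 = 1, A_3 = 2, A_4 = 5, A_5 = 4, A_6 = 2, A_7 = 2. Minimum distance d = 3.

Enumerate all 2^4 = 16 messages m ∈ F_2^4.
For each, compute codeword c = mG in F_2^9, then tally its weight.
  m = 0000 → c = 000000000, weight = 0.
  m = 1000 → c = 010010100, weight = 3.
  m = 0100 → c = 110100001, weight = 4.
  m = 1100 → c = 100110101, weight = 5.
  m = 0010 → c = 001111000, weight = 4.
  m = 1010 → c = 011101100, weight = 5.
  m = 0110 → c = 111011001, weight = 6.
  m = 1110 → c = 101001101, weight = 5.
  m = 0001 → c = 100000110, weight = 3.
  m = 1001 → c = 110010010, weight = 4.
  m = 0101 → c = 010100111, weight = 5.
  m = 1101 → c = 000110011, weight = 4.
  m = 0011 → c = 101111110, weight = 7.
  m = 1011 → c = 111101010, weight = 6.
  m = 0111 → c = 011011111, weight = 7.
  m = 1111 → c = 001001011, weight = 4.
Tally weights:
  weight 0: 1 codewords.
  weight 3: 2 codewords.
  weight 4: 5 codewords.
  weight 5: 4 codewords.
  weight 6: 2 codewords.
  weight 7: 2 codewords.
Minimum distance d = smallest w > 0 with A_w > 0 = 3.
Sanity: Σ A_w = 16 = 2^4 = 16 ✓.


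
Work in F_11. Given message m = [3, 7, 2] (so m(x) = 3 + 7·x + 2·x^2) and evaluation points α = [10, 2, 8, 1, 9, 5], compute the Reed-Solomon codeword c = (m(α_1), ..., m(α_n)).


c = [9, 3, 0, 1, 8, 0]

Message polynomial: m(x) = 3 + 7·x + 2·x^2 (mod 11).
For each evaluation point α_i, compute m(α_i) mod 11:
  α_1 = 10: Horner steps 2 → 5 → 9, so m(10) = 9.
  α_2 = 2: Horner steps 2 → 0 → 3, so m(2) = 3.
  α_3 = 8: Horner steps 2 → 1 → 0, so m(8) = 0.
  α_4 = 1: Horner steps 2 → 9 → 1, so m(1) = 1.
  α_5 = 9: Horner steps 2 → 3 → 8, so m(9) = 8.
  α_6 = 5: Horner steps 2 → 6 → 0, so m(5) = 0.
Codeword c = [9, 3, 0, 1, 8, 0] ∈ F_11^6.


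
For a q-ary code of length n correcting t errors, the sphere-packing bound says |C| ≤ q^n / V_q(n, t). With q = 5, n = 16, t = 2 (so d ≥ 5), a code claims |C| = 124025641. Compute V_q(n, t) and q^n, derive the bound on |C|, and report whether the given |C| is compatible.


V_q(n, t) = 1985, q^n = 152587890625, Hamming bound = 76870473, |C| = 124025641 > bound (violated).

Step 1: Compute V_q(n, t) = Σ_{j=0}^2 C(n, j) (q−1)^j.
  j = 0: C(16,0)·(4)^0 = 1·1 = 1.
  j = 1: C(16,1)·(4)^1 = 16·4 = 64.
  j = 2: C(16,2)·(4)^2 = 120·16 = 1920.
  V_q(n, t) = 1 + 64 + 1920 = 1985.
Step 2: q^n = 5^16 = 152587890625.
Step 3: Hamming bound ⌊q^n / V_q(n,t)⌋ = ⌊152587890625/1985⌋ = 76870473.
Step 4: Compare |C| = 124025641 to 76870473: violated.
The claimed |C| lies above the Hamming bound, so no 5-ary code of length 16 with d ≥ 5 can have 124025641 codewords.


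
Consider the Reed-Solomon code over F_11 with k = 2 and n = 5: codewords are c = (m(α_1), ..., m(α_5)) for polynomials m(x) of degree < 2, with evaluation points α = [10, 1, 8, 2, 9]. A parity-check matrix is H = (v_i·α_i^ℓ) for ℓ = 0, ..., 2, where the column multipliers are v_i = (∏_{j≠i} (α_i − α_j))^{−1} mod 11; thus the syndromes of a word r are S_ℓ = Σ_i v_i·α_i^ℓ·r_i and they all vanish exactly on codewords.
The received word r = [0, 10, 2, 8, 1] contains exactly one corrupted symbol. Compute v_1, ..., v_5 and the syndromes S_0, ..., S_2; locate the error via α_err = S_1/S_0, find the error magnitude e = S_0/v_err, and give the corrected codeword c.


S = (5, 5, 5), error at position 2, error magnitude e = 1, c = [0, 9, 2, 8, 1].

Step 1: column multipliers v_i = (∏_{j≠i}(α_i − α_j))^{−1} mod 11.
  i = 1 (α = 10): (10−1)(10−8)(10−2)(10−9) = 9·2·8·1 = 144 ≡ 1, so v_1 = 1^{−1} = 1 (mod 11).
  i = 2 (α = 1): (1−10)(1−8)(1−2)(1−9) = (−9)·(−7)·(−1)·(−8) = 504 ≡ 9, so v_2 = 9^{−1} = 5 (mod 11).
  i = 3 (α = 8): (8−10)(8−1)(8−2)(8−9) = (−2)·7·6·(−1) = 84 ≡ 7, so v_3 = 7^{−1} = 8 (mod 11).
  i = 4 (α = 2): (2−10)(2−1)(2−8)(2−9) = (−8)·1·(−6)·(−7) = −336 ≡ 5, so v_4 = 5^{−1} = 9 (mod 11).
  i = 5 (α = 9): (9−10)(9−1)(9−8)(9−2) = (−1)·8·1·7 = −56 ≡ 10, so v_5 = 10^{−1} = 10 (mod 11).
  v = [1, 5, 8, 9, 10].
Step 2: syndromes of r = [0, 10, 2, 8, 1] (all sums mod 11).
  S_0 = Σ v_i r_i = 1·0 + 5·10 + 8·2 + 9·8 + 10·1 = 148 ≡ 5.
  S_1 = Σ v_i α_i r_i = 1·10·0 + 5·1·10 + 8·8·2 + 9·2·8 + 10·9·1 = 412 ≡ 5.
  α_i^2 mod 11 = [1, 1, 9, 4, 4].
  S_2 = Σ v_i α_i^2 r_i = 1·1·0 + 5·1·10 + 8·9·2 + 9·4·8 + 10·4·1 = 522 ≡ 5.
  S = (5, 5, 5) ≠ 0, so r is not a codeword (an error is present).
Step 3: locate the error. For a single error e at position i, S_ℓ = v_i·e·α_i^ℓ, so α_err = S_1/S_0.
  S_0^{−1} = 5^{−1} = 9 (mod 11), so α_err = 5·9 = 45 ≡ 1 = α_2. Error position i = 2.
  Consistency check: S_2/S_1 = 5·9 = 45 ≡ 1 = α_err ✓ (single-error assumption holds).
Step 4: error magnitude e = S_0/v_2 = S_0·∏_{j≠2}(α_2 − α_j) = 5·9 = 45 ≡ 1 (mod 11).
Step 5: correct position 2: c_2 = r_2 − e = 10 − 1 ≡ 9 (mod 11). Hence c = [0, 9, 2, 8, 1].
  Check: interpolating c through the α_i gives m(x) = 10 + 10·x (degree < 2) with m(α_i) = c_i for every i, so c is indeed a codeword.


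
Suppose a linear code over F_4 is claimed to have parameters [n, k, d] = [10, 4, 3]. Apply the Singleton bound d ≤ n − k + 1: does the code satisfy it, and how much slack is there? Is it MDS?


Singleton RHS = n − k + 1 = 7, slack = 4, bound satisfied, not MDS.

Singleton bound: d ≤ n − k + 1.
Here n = 10, k = 4, so n − k + 1 = 7.
Given d = 3, check d ≤ 7: YES.
Slack = (n − k + 1) − d = 4.
The code is NOT MDS (slack = 4 > 0).
Description: the claimed parameters are [10, 4, 3]_4; such a code would be non-MDS.


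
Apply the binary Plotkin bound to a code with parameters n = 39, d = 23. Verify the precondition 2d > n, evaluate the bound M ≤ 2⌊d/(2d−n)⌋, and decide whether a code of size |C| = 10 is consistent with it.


Plotkin bound M ≤ 6; given |C| = 10 > bound (violated).

Check applicability: 2d = 46, n = 39.
2d − n = 7 > 0, so Plotkin applies.
Compute d/(2d−n) = 23/7 ≈ 3.2857.
⌊d/(2d−n)⌋ = 3.
Plotkin bound: M ≤ 2·3 = 6.
Given |C| = 10, check: VIOLATED.
This |C| is above the Plotkin bound, so no binary code with n = 39, d = 23 and 10 codewords exists.


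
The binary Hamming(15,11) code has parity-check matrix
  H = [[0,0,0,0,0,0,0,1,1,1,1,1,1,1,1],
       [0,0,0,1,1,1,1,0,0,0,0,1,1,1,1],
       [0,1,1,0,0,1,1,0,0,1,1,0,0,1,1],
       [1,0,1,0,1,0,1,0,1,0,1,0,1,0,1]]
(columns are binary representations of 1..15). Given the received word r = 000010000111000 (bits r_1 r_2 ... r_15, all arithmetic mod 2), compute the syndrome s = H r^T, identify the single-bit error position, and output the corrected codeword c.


s = (1, 0, 0, 0)^T, error position = 8, corrected codeword c = 000010010111000

Compute s = H r^T mod 2 one row at a time:
  s_1 = 0 + 0 + 1 + 1 + 1 + 0 + 0 + 0 = 3 ≡ 1 (mod 2).
  s_2 = 0 + 1 + 0 + 0 + 1 + 0 + 0 + 0 = 2 ≡ 0 (mod 2).
  s_3 = 0 + 0 + 0 + 0 + 1 + 1 + 0 + 0 = 2 ≡ 0 (mod 2).
  s_4 = 0 + 0 + 1 + 0 + 0 + 1 + 0 + 0 = 2 ≡ 0 (mod 2).
s = (1, 0, 0, 0)^T — this equals column 8 of H (binary 1000), so error is at position 8.
Correct: flip bit 8 of r = 000010000111000 to get c = 000010010111000.


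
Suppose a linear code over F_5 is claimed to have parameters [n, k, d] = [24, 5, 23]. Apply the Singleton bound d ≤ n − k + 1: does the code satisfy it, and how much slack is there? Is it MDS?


Singleton RHS = n − k + 1 = 20, slack = -3, bound violated (no such code; not MDS).

Singleton bound: d ≤ n − k + 1.
Here n = 24, k = 5, so n − k + 1 = 20.
Given d = 23, check d ≤ 20: NO.
Slack = (n − k + 1) − d = -3.
The slack is negative: d = 23 exceeds n − k + 1 = 20 by 3, so the Singleton bound is violated and no linear [24, 5, 23]_5 code can exist. In particular it is not MDS (MDS requires d = n − k + 1 exactly).
Description: the claimed parameters are [24, 5, 23]_5; such a code would be impossible (violates the Singleton bound).


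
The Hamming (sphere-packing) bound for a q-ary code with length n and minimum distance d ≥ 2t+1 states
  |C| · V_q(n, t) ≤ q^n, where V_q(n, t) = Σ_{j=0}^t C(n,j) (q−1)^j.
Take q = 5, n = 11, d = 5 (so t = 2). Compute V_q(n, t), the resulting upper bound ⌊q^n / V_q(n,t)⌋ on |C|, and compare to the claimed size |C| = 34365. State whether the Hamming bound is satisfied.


V_q(n, t) = 925, q^n = 48828125, Hamming bound = 52787, |C| = 34365 ≤ bound (satisfied).

Step 1: Compute V_q(n, t) = Σ_{j=0}^2 C(n, j) (q−1)^j.
  j = 0: C(11,0)·(4)^0 = 1·1 = 1.
  j = 1: C(11,1)·(4)^1 = 11·4 = 44.
  j = 2: C(11,2)·(4)^2 = 55·16 = 880.
  V_q(n, t) = 1 + 44 + 880 = 925.
Step 2: q^n = 5^11 = 48828125.
Step 3: Hamming bound ⌊q^n / V_q(n,t)⌋ = ⌊48828125/925⌋ = 52787.
Step 4: Compare |C| = 34365 to 52787: satisfied.
The claimed |C| lies below the Hamming bound.


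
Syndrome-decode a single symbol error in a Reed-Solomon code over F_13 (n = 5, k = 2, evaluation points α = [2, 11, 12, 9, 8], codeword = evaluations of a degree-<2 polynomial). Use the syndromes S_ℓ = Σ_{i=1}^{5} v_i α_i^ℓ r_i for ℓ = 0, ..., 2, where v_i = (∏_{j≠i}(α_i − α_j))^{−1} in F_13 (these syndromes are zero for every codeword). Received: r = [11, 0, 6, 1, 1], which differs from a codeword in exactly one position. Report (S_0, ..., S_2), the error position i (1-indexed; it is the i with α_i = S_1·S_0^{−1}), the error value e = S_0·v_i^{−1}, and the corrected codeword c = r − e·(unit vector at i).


S = (1, 8, 12), error at position 5, error magnitude e = 6, c = [11, 0, 6, 1, 8].

Step 1: column multipliers v_i = (∏_{j≠i}(α_i − α_j))^{−1} mod 13.
  i = 1 (α = 2): (2−11)(2−12)(2−9)(2−8) = (−9)·(−10)·(−7)·(−6) = 3780 ≡ 10, so v_1 = 10^{−1} = 4 (mod 13).
  i = 2 (α = 11): (11−2)(11−12)(11−9)(11−8) = 9·(−1)·2·3 = −54 ≡ 11, so v_2 = 11^{−1} = 6 (mod 13).
  i = 3 (α = 12): (12−2)(12−11)(12−9)(12−8) = 10·1·3·4 = 120 ≡ 3, so v_3 = 3^{−1} = 9 (mod 13).
  i = 4 (α = 9): (9−2)(9−11)(9−12)(9−8) = 7·(−2)·(−3)·1 = 42 ≡ 3, so v_4 = 3^{−1} = 9 (mod 13).
  i = 5 (α = 8): (8−2)(8−11)(8−12)(8−9) = 6·(−3)·(−4)·(−1) = −72 ≡ 6, so v_5 = 6^{−1} = 11 (mod 13).
  v = [4, 6, 9, 9, 11].
Step 2: syndromes of r = [11, 0, 6, 1, 1] (all sums mod 13).
  S_0 = Σ v_i r_i = 4·11 + 6·0 + 9·6 + 9·1 + 11·1 = 118 ≡ 1.
  S_1 = Σ v_i α_i r_i = 4·2·11 + 6·11·0 + 9·12·6 + 9·9·1 + 11·8·1 = 905 ≡ 8.
  α_i^2 mod 13 = [4, 4, 1, 3, 12].
  S_2 = Σ v_i α_i^2 r_i = 4·4·11 + 6·4·0 + 9·1·6 + 9·3·1 + 11·12·1 = 389 ≡ 12.
  S = (1, 8, 12) ≠ 0, so r is not a codeword (an error is present).
Step 3: locate the error. For a single error e at position i, S_ℓ = v_i·e·α_i^ℓ, so α_err = S_1/S_0.
  S_0^{−1} = 1^{−1} = 1 (mod 13), so α_err = 8·1 = 8 ≡ 8 = α_5. Error position i = 5.
  Consistency check: S_2/S_1 = 12·5 = 60 ≡ 8 = α_err ✓ (single-error assumption holds).
Step 4: error magnitude e = S_0/v_5 = S_0·∏_{j≠5}(α_5 − α_j) = 1·6 = 6 ≡ 6 (mod 13).
Step 5: correct position 5: c_5 = r_5 − e = 1 − 6 ≡ 8 (mod 13). Hence c = [11, 0, 6, 1, 8].
  Check: interpolating c through the α_i gives m(x) = 12 + 6·x (degree < 2) with m(α_i) = c_i for every i, so c is indeed a codeword.


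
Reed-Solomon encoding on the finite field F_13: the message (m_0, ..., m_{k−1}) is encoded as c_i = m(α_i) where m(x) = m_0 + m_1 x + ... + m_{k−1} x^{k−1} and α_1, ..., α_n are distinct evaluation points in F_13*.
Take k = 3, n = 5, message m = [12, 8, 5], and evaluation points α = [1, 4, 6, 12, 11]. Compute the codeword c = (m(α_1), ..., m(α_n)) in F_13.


c = [12, 7, 6, 9, 3]

Message polynomial: m(x) = 12 + 8·x + 5·x^2 (mod 13).
For each evaluation point α_i, compute m(α_i) mod 13:
  α_1 = 1: Horner steps 5 → 0 → 12, so m(1) = 12.
  α_2 = 4: Horner steps 5 → 2 → 7, so m(4) = 7.
  α_3 = 6: Horner steps 5 → 12 → 6, so m(6) = 6.
  α_4 = 12: Horner steps 5 → 3 → 9, so m(12) = 9.
  α_5 = 11: Horner steps 5 → 11 → 3, so m(11) = 3.
Codeword c = [12, 7, 6, 9, 3] ∈ F_13^5.


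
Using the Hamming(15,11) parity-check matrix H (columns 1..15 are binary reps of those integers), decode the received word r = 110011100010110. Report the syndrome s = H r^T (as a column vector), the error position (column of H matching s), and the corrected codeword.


s = (1, 1, 1, 1)^T, error position = 15, corrected codeword c = 110011100010111

Compute s = H r^T mod 2 one row at a time:
  s_1 = 0 + 0 + 0 + 1 + 0 + 1 + 1 + 0 = 3 ≡ 1 (mod 2).
  s_2 = 0 + 1 + 1 + 1 + 0 + 1 + 1 + 0 = 5 ≡ 1 (mod 2).
  s_3 = 1 + 0 + 1 + 1 + 0 + 1 + 1 + 0 = 5 ≡ 1 (mod 2).
  s_4 = 1 + 0 + 1 + 1 + 0 + 1 + 1 + 0 = 5 ≡ 1 (mod 2).
s = (1, 1, 1, 1)^T — this equals column 15 of H (binary 1111), so error is at position 15.
Correct: flip bit 15 of r = 110011100010110 to get c = 110011100010111.


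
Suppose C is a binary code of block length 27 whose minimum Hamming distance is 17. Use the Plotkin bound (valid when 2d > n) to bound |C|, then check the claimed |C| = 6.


Plotkin bound M ≤ 4; given |C| = 6 > bound (violated).

Check applicability: 2d = 34, n = 27.
2d − n = 7 > 0, so Plotkin applies.
Compute d/(2d−n) = 17/7 ≈ 2.4286.
⌊d/(2d−n)⌋ = 2.
Plotkin bound: M ≤ 2·2 = 4.
Given |C| = 6, check: VIOLATED.
This |C| is above the Plotkin bound, so no binary code with n = 27, d = 17 and 6 codewords exists.


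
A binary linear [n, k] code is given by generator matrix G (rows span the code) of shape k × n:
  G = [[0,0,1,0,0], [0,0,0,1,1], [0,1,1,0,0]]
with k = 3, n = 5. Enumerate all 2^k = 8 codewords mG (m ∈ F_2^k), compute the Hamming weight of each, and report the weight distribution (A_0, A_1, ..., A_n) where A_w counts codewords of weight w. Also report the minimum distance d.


Weight distribution: A_0 = 1, A_1 = 2, A_2 = 2, A_3 = 2, A_4 = 1. Minimum distance d = 1.

Enumerate all 2^3 = 8 messages m ∈ F_2^3.
For each, compute codeword c = mG in F_2^5, then tally its weight.
  m = 000 → c = 00000, weight = 0.
  m = 100 → c = 00100, weight = 1.
  m = 010 → c = 00011, weight = 2.
  m = 110 → c = 00111, weight = 3.
  m = 001 → c = 01100, weight = 2.
  m = 101 → c = 01000, weight = 1.
  m = 011 → c = 01111, weight = 4.
  m = 111 → c = 01011, weight = 3.
Tally weights:
  weight 0: 1 codewords.
  weight 1: 2 codewords.
  weight 2: 2 codewords.
  weight 3: 2 codewords.
  weight 4: 1 codewords.
Minimum distance d = smallest w > 0 with A_w > 0 = 1.
Sanity: Σ A_w = 8 = 2^3 = 8 ✓.


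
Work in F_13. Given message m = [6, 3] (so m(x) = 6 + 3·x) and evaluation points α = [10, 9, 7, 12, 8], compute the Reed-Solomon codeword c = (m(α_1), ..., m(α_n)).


c = [10, 7, 1, 3, 4]

Message polynomial: m(x) = 6 + 3·x (mod 13).
For each evaluation point α_i, compute m(α_i) mod 13:
  α_1 = 10: Horner steps 3 → 10, so m(10) = 10.
  α_2 = 9: Horner steps 3 → 7, so m(9) = 7.
  α_3 = 7: Horner steps 3 → 1, so m(7) = 1.
  α_4 = 12: Horner steps 3 → 3, so m(12) = 3.
  α_5 = 8: Horner steps 3 → 4, so m(8) = 4.
Codeword c = [10, 7, 1, 3, 4] ∈ F_13^5.


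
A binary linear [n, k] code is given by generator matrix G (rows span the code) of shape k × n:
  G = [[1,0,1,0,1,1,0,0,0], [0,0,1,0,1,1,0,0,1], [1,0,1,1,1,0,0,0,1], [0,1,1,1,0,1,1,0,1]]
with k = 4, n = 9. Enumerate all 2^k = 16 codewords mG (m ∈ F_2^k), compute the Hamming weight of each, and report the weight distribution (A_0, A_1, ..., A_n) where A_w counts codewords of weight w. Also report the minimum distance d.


Weight distribution: A_0 = 1, A_2 = 1, A_3 = 4, A_4 = 3, A_5 = 4, A_6 = 3. Minimum distance d = 2.

Enumerate all 2^4 = 16 messages m ∈ F_2^4.
For each, compute codeword c = mG in F_2^9, then tally its weight.
  m = 0000 → c = 000000000, weight = 0.
  m = 1000 → c = 101011000, weight = 4.
  m = 0100 → c = 001011001, weight = 4.
  m = 1100 → c = 100000001, weight = 2.
  m = 0010 → c = 101110001, weight = 5.
  m = 1010 → c = 000101001, weight = 3.
  m = 0110 → c = 100101000, weight = 3.
  m = 1110 → c = 001110000, weight = 3.
  m = 0001 → c = 011101101, weight = 6.
  m = 1001 → c = 110110101, weight = 6.
  m = 0101 → c = 010110100, weight = 4.
  m = 1101 → c = 111101100, weight = 6.
  m = 0011 → c = 110011100, weight = 5.
  m = 1011 → c = 011000100, weight = 3.
  m = 0111 → c = 111000101, weight = 5.
  m = 1111 → c = 010011101, weight = 5.
Tally weights:
  weight 0: 1 codewords.
  weight 2: 1 codewords.
  weight 3: 4 codewords.
  weight 4: 3 codewords.
  weight 5: 4 codewords.
  weight 6: 3 codewords.
Minimum distance d = smallest w > 0 with A_w > 0 = 2.
Sanity: Σ A_w = 16 = 2^4 = 16 ✓.


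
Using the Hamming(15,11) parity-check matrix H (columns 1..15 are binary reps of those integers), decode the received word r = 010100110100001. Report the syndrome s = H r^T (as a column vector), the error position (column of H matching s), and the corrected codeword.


s = (1, 1, 0, 0)^T, error position = 12, corrected codeword c = 010100110101001

Compute s = H r^T mod 2 one row at a time:
  s_1 = 1 + 0 + 1 + 0 + 0 + 0 + 0 + 1 = 3 ≡ 1 (mod 2).
  s_2 = 1 + 0 + 0 + 1 + 0 + 0 + 0 + 1 = 3 ≡ 1 (mod 2).
  s_3 = 1 + 0 + 0 + 1 + 1 + 0 + 0 + 1 = 4 ≡ 0 (mod 2).
  s_4 = 0 + 0 + 0 + 1 + 0 + 0 + 0 + 1 = 2 ≡ 0 (mod 2).
s = (1, 1, 0, 0)^T — this equals column 12 of H (binary 1100), so error is at position 12.
Correct: flip bit 12 of r = 010100110100001 to get c = 010100110101001.


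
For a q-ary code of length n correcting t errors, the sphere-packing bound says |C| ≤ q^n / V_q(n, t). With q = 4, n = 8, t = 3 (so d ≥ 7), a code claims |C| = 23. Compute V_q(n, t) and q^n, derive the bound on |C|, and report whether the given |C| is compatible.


V_q(n, t) = 1789, q^n = 65536, Hamming bound = 36, |C| = 23 ≤ bound (satisfied).

Step 1: Compute V_q(n, t) = Σ_{j=0}^3 C(n, j) (q−1)^j.
  j = 0: C(8,0)·(3)^0 = 1·1 = 1.
  j = 1: C(8,1)·(3)^1 = 8·3 = 24.
  j = 2: C(8,2)·(3)^2 = 28·9 = 252.
  j = 3: C(8,3)·(3)^3 = 56·27 = 1512.
  V_q(n, t) = 1 + 24 + 252 + 1512 = 1789.
Step 2: q^n = 4^8 = 65536.
Step 3: Hamming bound ⌊q^n / V_q(n,t)⌋ = ⌊65536/1789⌋ = 36.
Step 4: Compare |C| = 23 to 36: satisfied.
The claimed |C| lies below the Hamming bound.


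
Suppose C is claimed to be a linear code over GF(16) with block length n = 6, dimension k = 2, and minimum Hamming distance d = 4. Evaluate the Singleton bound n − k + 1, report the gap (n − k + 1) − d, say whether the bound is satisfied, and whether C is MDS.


Singleton RHS = n − k + 1 = 5, slack = 1, bound satisfied, not MDS.

Singleton bound: d ≤ n − k + 1.
Here n = 6, k = 2, so n − k + 1 = 5.
Given d = 4, check d ≤ 5: YES.
Slack = (n − k + 1) − d = 1.
The code is NOT MDS (slack = 1 > 0).
Description: the claimed parameters are [6, 2, 4]_16; such a code would be non-MDS.


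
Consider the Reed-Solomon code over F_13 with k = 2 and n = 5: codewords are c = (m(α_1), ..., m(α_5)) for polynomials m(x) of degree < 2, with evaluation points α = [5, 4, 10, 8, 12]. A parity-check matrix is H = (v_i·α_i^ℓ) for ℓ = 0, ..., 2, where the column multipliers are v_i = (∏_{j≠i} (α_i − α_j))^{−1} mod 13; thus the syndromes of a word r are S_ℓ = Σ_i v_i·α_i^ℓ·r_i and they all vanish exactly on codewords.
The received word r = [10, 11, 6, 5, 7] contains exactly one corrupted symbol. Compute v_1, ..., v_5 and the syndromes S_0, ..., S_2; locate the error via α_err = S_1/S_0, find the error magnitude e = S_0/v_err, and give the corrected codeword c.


S = (6, 11, 5), error at position 2, error magnitude e = 8, c = [10, 3, 6, 5, 7].

Step 1: column multipliers v_i = (∏_{j≠i}(α_i − α_j))^{−1} mod 13.
  i = 1 (α = 5): (5−4)(5−10)(5−8)(5−12) = 1·(−5)·(−3)·(−7) = −105 ≡ 12, so v_1 = 12^{−1} = 12 (mod 13).
  i = 2 (α = 4): (4−5)(4−10)(4−8)(4−12) = (−1)·(−6)·(−4)·(−8) = 192 ≡ 10, so v_2 = 10^{−1} = 4 (mod 13).
  i = 3 (α = 10): (10−5)(10−4)(10−8)(10−12) = 5·6·2·(−2) = −120 ≡ 10, so v_3 = 10^{−1} = 4 (mod 13).
  i = 4 (α = 8): (8−5)(8−4)(8−10)(8−12) = 3·4·(−2)·(−4) = 96 ≡ 5, so v_4 = 5^{−1} = 8 (mod 13).
  i = 5 (α = 12): (12−5)(12−4)(12−10)(12−8) = 7·8·2·4 = 448 ≡ 6, so v_5 = 6^{−1} = 11 (mod 13).
  v = [12, 4, 4, 8, 11].
Step 2: syndromes of r = [10, 11, 6, 5, 7] (all sums mod 13).
  S_0 = Σ v_i r_i = 12·10 + 4·11 + 4·6 + 8·5 + 11·7 = 305 ≡ 6.
  S_1 = Σ v_i α_i r_i = 12·5·10 + 4·4·11 + 4·10·6 + 8·8·5 + 11·12·7 = 2260 ≡ 11.
  α_i^2 mod 13 = [12, 3, 9, 12, 1].
  S_2 = Σ v_i α_i^2 r_i = 12·12·10 + 4·3·11 + 4·9·6 + 8·12·5 + 11·1·7 = 2345 ≡ 5.
  S = (6, 11, 5) ≠ 0, so r is not a codeword (an error is present).
Step 3: locate the error. For a single error e at position i, S_ℓ = v_i·e·α_i^ℓ, so α_err = S_1/S_0.
  S_0^{−1} = 6^{−1} = 11 (mod 13), so α_err = 11·11 = 121 ≡ 4 = α_2. Error position i = 2.
  Consistency check: S_2/S_1 = 5·6 = 30 ≡ 4 = α_err ✓ (single-error assumption holds).
Step 4: error magnitude e = S_0/v_2 = S_0·∏_{j≠2}(α_2 − α_j) = 6·10 = 60 ≡ 8 (mod 13).
Step 5: correct position 2: c_2 = r_2 − e = 11 − 8 ≡ 3 (mod 13). Hence c = [10, 3, 6, 5, 7].
  Check: interpolating c through the α_i gives m(x) = 1 + 7·x (degree < 2) with m(α_i) = c_i for every i, so c is indeed a codeword.


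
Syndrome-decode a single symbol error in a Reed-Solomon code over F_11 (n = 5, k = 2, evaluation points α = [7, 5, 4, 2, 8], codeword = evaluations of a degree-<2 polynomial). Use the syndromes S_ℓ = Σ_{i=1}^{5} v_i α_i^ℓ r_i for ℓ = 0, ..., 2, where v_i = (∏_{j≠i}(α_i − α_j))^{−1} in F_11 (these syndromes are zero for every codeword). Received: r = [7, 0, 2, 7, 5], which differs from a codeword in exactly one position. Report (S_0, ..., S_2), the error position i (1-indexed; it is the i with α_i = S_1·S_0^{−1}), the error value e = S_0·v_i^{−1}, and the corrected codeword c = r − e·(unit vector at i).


S = (3, 6, 1), error at position 4, error magnitude e = 1, c = [7, 0, 2, 6, 5].

Step 1: column multipliers v_i = (∏_{j≠i}(α_i − α_j))^{−1} mod 11.
  i = 1 (α = 7): (7−5)(7−4)(7−2)(7−8) = 2·3·5·(−1) = −30 ≡ 3, so v_1 = 3^{−1} = 4 (mod 11).
  i = 2 (α = 5): (5−7)(5−4)(5−2)(5−8) = (−2)·1·3·(−3) = 18 ≡ 7, so v_2 = 7^{−1} = 8 (mod 11).
  i = 3 (α = 4): (4−7)(4−5)(4−2)(4−8) = (−3)·(−1)·2·(−4) = −24 ≡ 9, so v_3 = 9^{−1} = 5 (mod 11).
  i = 4 (α = 2): (2−7)(2−5)(2−4)(2−8) = (−5)·(−3)·(−2)·(−6) = 180 ≡ 4, so v_4 = 4^{−1} = 3 (mod 11).
  i = 5 (α = 8): (8−7)(8−5)(8−4)(8−2) = 1·3·4·6 = 72 ≡ 6, so v_5 = 6^{−1} = 2 (mod 11).
  v = [4, 8, 5, 3, 2].
Step 2: syndromes of r = [7, 0, 2, 7, 5] (all sums mod 11).
  S_0 = Σ v_i r_i = 4·7 + 8·0 + 5·2 + 3·7 + 2·5 = 69 ≡ 3.
  S_1 = Σ v_i α_i r_i = 4·7·7 + 8·5·0 + 5·4·2 + 3·2·7 + 2·8·5 = 358 ≡ 6.
  α_i^2 mod 11 = [5, 3, 5, 4, 9].
  S_2 = Σ v_i α_i^2 r_i = 4·5·7 + 8·3·0 + 5·5·2 + 3·4·7 + 2·9·5 = 364 ≡ 1.
  S = (3, 6, 1) ≠ 0, so r is not a codeword (an error is present).
Step 3: locate the error. For a single error e at position i, S_ℓ = v_i·e·α_i^ℓ, so α_err = S_1/S_0.
  S_0^{−1} = 3^{−1} = 4 (mod 11), so α_err = 6·4 = 24 ≡ 2 = α_4. Error position i = 4.
  Consistency check: S_2/S_1 = 1·2 = 2 ≡ 2 = α_err ✓ (single-error assumption holds).
Step 4: error magnitude e = S_0/v_4 = S_0·∏_{j≠4}(α_4 − α_j) = 3·4 = 12 ≡ 1 (mod 11).
Step 5: correct position 4: c_4 = r_4 − e = 7 − 1 ≡ 6 (mod 11). Hence c = [7, 0, 2, 6, 5].
  Check: interpolating c through the α_i gives m(x) = 10 + 9·x (degree < 2) with m(α_i) = c_i for every i, so c is indeed a codeword.


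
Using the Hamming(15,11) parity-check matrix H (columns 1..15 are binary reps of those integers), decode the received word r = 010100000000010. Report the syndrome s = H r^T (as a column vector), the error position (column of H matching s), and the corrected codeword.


s = (1, 0, 0, 0)^T, error position = 8, corrected codeword c = 010100010000010

Compute s = H r^T mod 2 one row at a time:
  s_1 = 0 + 0 + 0 + 0 + 0 + 0 + 1 + 0 = 1 ≡ 1 (mod 2).
  s_2 = 1 + 0 + 0 + 0 + 0 + 0 + 1 + 0 = 2 ≡ 0 (mod 2).
  s_3 = 1 + 0 + 0 + 0 + 0 + 0 + 1 + 0 = 2 ≡ 0 (mod 2).
  s_4 = 0 + 0 + 0 + 0 + 0 + 0 + 0 + 0 = 0 ≡ 0 (mod 2).
s = (1, 0, 0, 0)^T — this equals column 8 of H (binary 1000), so error is at position 8.
Correct: flip bit 8 of r = 010100000000010 to get c = 010100010000010.


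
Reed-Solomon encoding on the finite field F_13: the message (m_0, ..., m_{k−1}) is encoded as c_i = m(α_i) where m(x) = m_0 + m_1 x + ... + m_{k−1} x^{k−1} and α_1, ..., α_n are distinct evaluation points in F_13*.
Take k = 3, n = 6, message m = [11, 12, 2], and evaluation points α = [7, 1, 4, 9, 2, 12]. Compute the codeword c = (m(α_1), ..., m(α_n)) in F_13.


c = [11, 12, 0, 8, 4, 1]

Message polynomial: m(x) = 11 + 12·x + 2·x^2 (mod 13).
For each evaluation point α_i, compute m(α_i) mod 13:
  α_1 = 7: Horner steps 2 → 0 → 11, so m(7) = 11.
  α_2 = 1: Horner steps 2 → 1 → 12, so m(1) = 12.
  α_3 = 4: Horner steps 2 → 7 → 0, so m(4) = 0.
  α_4 = 9: Horner steps 2 → 4 → 8, so m(9) = 8.
  α_5 = 2: Horner steps 2 → 3 → 4, so m(2) = 4.
  α_6 = 12: Horner steps 2 → 10 → 1, so m(12) = 1.
Codeword c = [11, 12, 0, 8, 4, 1] ∈ F_13^6.


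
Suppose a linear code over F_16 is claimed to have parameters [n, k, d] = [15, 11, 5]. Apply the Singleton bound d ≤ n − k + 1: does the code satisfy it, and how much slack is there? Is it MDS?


Singleton RHS = n − k + 1 = 5, slack = 0, bound satisfied, MDS.

Singleton bound: d ≤ n − k + 1.
Here n = 15, k = 11, so n − k + 1 = 5.
Given d = 5, check d ≤ 5: YES.
Slack = (n − k + 1) − d = 0.
The code is MDS (slack = 0).
Description: the claimed parameters are [15, 11, 5]_16; such a code would be MDS (meets Singleton bound).


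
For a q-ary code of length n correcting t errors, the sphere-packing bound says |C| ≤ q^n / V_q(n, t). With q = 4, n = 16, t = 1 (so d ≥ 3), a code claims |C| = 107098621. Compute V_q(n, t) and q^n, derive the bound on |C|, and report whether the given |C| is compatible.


V_q(n, t) = 49, q^n = 4294967296, Hamming bound = 87652393, |C| = 107098621 > bound (violated).

Step 1: Compute V_q(n, t) = Σ_{j=0}^1 C(n, j) (q−1)^j.
  j = 0: C(16,0)·(3)^0 = 1·1 = 1.
  j = 1: C(16,1)·(3)^1 = 16·3 = 48.
  V_q(n, t) = 1 + 48 = 49.
Step 2: q^n = 4^16 = 4294967296.
Step 3: Hamming bound ⌊q^n / V_q(n,t)⌋ = ⌊4294967296/49⌋ = 87652393.
Step 4: Compare |C| = 107098621 to 87652393: violated.
The claimed |C| lies above the Hamming bound, so no 4-ary code of length 16 with d ≥ 3 can have 107098621 codewords.


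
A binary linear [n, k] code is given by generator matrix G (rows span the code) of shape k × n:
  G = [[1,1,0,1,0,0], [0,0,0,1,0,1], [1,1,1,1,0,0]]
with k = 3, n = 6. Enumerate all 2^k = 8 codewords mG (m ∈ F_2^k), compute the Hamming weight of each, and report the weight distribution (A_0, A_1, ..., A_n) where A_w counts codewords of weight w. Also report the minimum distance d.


Weight distribution: A_0 = 1, A_1 = 1, A_2 = 1, A_3 = 3, A_4 = 2. Minimum distance d = 1.

Enumerate all 2^3 = 8 messages m ∈ F_2^3.
For each, compute codeword c = mG in F_2^6, then tally its weight.
  m = 000 → c = 000000, weight = 0.
  m = 100 → c = 110100, weight = 3.
  m = 010 → c = 000101, weight = 2.
  m = 110 → c = 110001, weight = 3.
  m = 001 → c = 111100, weight = 4.
  m = 101 → c = 001000, weight = 1.
  m = 011 → c = 111001, weight = 4.
  m = 111 → c = 001101, weight = 3.
Tally weights:
  weight 0: 1 codewords.
  weight 1: 1 codewords.
  weight 2: 1 codewords.
  weight 3: 3 codewords.
  weight 4: 2 codewords.
Minimum distance d = smallest w > 0 with A_w > 0 = 1.
Sanity: Σ A_w = 8 = 2^3 = 8 ✓.


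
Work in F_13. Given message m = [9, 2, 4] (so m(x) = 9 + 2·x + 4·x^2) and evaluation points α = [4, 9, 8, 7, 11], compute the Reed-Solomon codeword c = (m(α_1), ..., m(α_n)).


c = [3, 0, 8, 11, 8]

Message polynomial: m(x) = 9 + 2·x + 4·x^2 (mod 13).
For each evaluation point α_i, compute m(α_i) mod 13:
  α_1 = 4: Horner steps 4 → 5 → 3, so m(4) = 3.
  α_2 = 9: Horner steps 4 → 12 → 0, so m(9) = 0.
  α_3 = 8: Horner steps 4 → 8 → 8, so m(8) = 8.
  α_4 = 7: Horner steps 4 → 4 → 11, so m(7) = 11.
  α_5 = 11: Horner steps 4 → 7 → 8, so m(11) = 8.
Codeword c = [3, 0, 8, 11, 8] ∈ F_13^5.


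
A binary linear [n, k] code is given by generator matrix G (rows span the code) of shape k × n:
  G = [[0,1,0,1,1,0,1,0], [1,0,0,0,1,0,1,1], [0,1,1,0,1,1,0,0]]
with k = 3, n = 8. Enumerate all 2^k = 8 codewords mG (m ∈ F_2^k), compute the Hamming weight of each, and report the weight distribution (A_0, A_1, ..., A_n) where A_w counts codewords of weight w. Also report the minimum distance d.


Weight distribution: A_0 = 1, A_4 = 5, A_6 = 2. Minimum distance d = 4.

Enumerate all 2^3 = 8 messages m ∈ F_2^3.
For each, compute codeword c = mG in F_2^8, then tally its weight.
  m = 000 → c = 00000000, weight = 0.
  m = 100 → c = 01011010, weight = 4.
  m = 010 → c = 10001011, weight = 4.
  m = 110 → c = 11010001, weight = 4.
  m = 001 → c = 01101100, weight = 4.
  m = 101 → c = 00110110, weight = 4.
  m = 011 → c = 11100111, weight = 6.
  m = 111 → c = 10111101, weight = 6.
Tally weights:
  weight 0: 1 codewords.
  weight 4: 5 codewords.
  weight 6: 2 codewords.
Minimum distance d = smallest w > 0 with A_w > 0 = 4.
Sanity: Σ A_w = 8 = 2^3 = 8 ✓.


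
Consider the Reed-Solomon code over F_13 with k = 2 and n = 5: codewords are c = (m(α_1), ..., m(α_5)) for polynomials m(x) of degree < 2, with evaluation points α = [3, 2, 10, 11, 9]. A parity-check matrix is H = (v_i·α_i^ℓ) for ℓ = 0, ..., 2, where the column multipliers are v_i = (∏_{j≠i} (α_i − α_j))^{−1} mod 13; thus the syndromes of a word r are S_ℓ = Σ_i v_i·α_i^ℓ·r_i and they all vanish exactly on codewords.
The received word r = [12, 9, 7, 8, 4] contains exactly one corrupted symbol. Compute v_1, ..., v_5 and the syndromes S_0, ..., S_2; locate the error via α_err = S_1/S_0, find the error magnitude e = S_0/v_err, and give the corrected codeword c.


S = (11, 4, 5), error at position 4, error magnitude e = 11, c = [12, 9, 7, 10, 4].

Step 1: column multipliers v_i = (∏_{j≠i}(α_i − α_j))^{−1} mod 13.
  i = 1 (α = 3): (3−2)(3−10)(3−11)(3−9) = 1·(−7)·(−8)·(−6) = −336 ≡ 2, so v_1 = 2^{−1} = 7 (mod 13).
  i = 2 (α = 2): (2−3)(2−10)(2−11)(2−9) = (−1)·(−8)·(−9)·(−7) = 504 ≡ 10, so v_2 = 10^{−1} = 4 (mod 13).
  i = 3 (α = 10): (10−3)(10−2)(10−11)(10−9) = 7·8·(−1)·1 = −56 ≡ 9, so v_3 = 9^{−1} = 3 (mod 13).
  i = 4 (α = 11): (11−3)(11−2)(11−10)(11−9) = 8·9·1·2 = 144 ≡ 1, so v_4 = 1^{−1} = 1 (mod 13).
  i = 5 (α = 9): (9−3)(9−2)(9−10)(9−11) = 6·7·(−1)·(−2) = 84 ≡ 6, so v_5 = 6^{−1} = 11 (mod 13).
  v = [7, 4, 3, 1, 11].
Step 2: syndromes of r = [12, 9, 7, 8, 4] (all sums mod 13).
  S_0 = Σ v_i r_i = 7·12 + 4·9 + 3·7 + 1·8 + 11·4 = 193 ≡ 11.
  S_1 = Σ v_i α_i r_i = 7·3·12 + 4·2·9 + 3·10·7 + 1·11·8 + 11·9·4 = 1018 ≡ 4.
  α_i^2 mod 13 = [9, 4, 9, 4, 3].
  S_2 = Σ v_i α_i^2 r_i = 7·9·12 + 4·4·9 + 3·9·7 + 1·4·8 + 11·3·4 = 1253 ≡ 5.
  S = (11, 4, 5) ≠ 0, so r is not a codeword (an error is present).
Step 3: locate the error. For a single error e at position i, S_ℓ = v_i·e·α_i^ℓ, so α_err = S_1/S_0.
  S_0^{−1} = 11^{−1} = 6 (mod 13), so α_err = 4·6 = 24 ≡ 11 = α_4. Error position i = 4.
  Consistency check: S_2/S_1 = 5·10 = 50 ≡ 11 = α_err ✓ (single-error assumption holds).
Step 4: error magnitude e = S_0/v_4 = S_0·∏_{j≠4}(α_4 − α_j) = 11·1 = 11 ≡ 11 (mod 13).
Step 5: correct position 4: c_4 = r_4 − e = 8 − 11 ≡ 10 (mod 13). Hence c = [12, 9, 7, 10, 4].
  Check: interpolating c through the α_i gives m(x) = 3 + 3·x (degree < 2) with m(α_i) = c_i for every i, so c is indeed a codeword.


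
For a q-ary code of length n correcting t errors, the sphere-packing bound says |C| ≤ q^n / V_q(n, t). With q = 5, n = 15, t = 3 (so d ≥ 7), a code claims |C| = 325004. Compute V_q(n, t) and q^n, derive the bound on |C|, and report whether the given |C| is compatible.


V_q(n, t) = 30861, q^n = 30517578125, Hamming bound = 988871, |C| = 325004 ≤ bound (satisfied).

Step 1: Compute V_q(n, t) = Σ_{j=0}^3 C(n, j) (q−1)^j.
  j = 0: C(15,0)·(4)^0 = 1·1 = 1.
  j = 1: C(15,1)·(4)^1 = 15·4 = 60.
  j = 2: C(15,2)·(4)^2 = 105·16 = 1680.
  j = 3: C(15,3)·(4)^3 = 455·64 = 29120.
  V_q(n, t) = 1 + 60 + 1680 + 29120 = 30861.
Step 2: q^n = 5^15 = 30517578125.
Step 3: Hamming bound ⌊q^n / V_q(n,t)⌋ = ⌊30517578125/30861⌋ = 988871.
Step 4: Compare |C| = 325004 to 988871: satisfied.
The claimed |C| lies below the Hamming bound.


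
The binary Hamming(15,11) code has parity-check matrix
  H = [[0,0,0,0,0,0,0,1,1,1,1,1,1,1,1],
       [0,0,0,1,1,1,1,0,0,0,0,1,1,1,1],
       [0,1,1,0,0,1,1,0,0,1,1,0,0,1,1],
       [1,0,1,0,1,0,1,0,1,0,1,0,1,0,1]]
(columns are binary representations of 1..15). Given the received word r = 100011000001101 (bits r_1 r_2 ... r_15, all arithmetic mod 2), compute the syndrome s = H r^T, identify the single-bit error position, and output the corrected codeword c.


s = (1, 1, 0, 0)^T, error position = 12, corrected codeword c = 100011000000101

Compute s = H r^T mod 2 one row at a time:
  s_1 = 0 + 0 + 0 + 0 + 1 + 1 + 0 + 1 = 3 ≡ 1 (mod 2).
  s_2 = 0 + 1 + 1 + 0 + 1 + 1 + 0 + 1 = 5 ≡ 1 (mod 2).
  s_3 = 0 + 0 + 1 + 0 + 0 + 0 + 0 + 1 = 2 ≡ 0 (mod 2).
  s_4 = 1 + 0 + 1 + 0 + 0 + 0 + 1 + 1 = 4 ≡ 0 (mod 2).
s = (1, 1, 0, 0)^T — this equals column 12 of H (binary 1100), so error is at position 12.
Correct: flip bit 12 of r = 100011000001101 to get c = 100011000000101.


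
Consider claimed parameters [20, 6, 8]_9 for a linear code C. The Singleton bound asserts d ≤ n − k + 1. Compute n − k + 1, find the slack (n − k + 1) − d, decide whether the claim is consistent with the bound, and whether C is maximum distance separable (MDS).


Singleton RHS = n − k + 1 = 15, slack = 7, bound satisfied, not MDS.

Singleton bound: d ≤ n − k + 1.
Here n = 20, k = 6, so n − k + 1 = 15.
Given d = 8, check d ≤ 15: YES.
Slack = (n − k + 1) − d = 7.
The code is NOT MDS (slack = 7 > 0).
Description: the claimed parameters are [20, 6, 8]_9; such a code would be non-MDS.
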